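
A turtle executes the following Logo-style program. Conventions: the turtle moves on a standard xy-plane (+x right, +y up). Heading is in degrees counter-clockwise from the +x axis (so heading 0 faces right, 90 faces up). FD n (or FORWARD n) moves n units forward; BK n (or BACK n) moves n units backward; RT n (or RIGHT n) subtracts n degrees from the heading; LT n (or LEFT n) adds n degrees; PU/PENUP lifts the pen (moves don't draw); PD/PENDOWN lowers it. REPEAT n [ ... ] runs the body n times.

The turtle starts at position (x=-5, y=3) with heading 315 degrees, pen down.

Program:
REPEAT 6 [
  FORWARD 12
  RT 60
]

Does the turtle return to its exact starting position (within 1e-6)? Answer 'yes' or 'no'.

Executing turtle program step by step:
Start: pos=(-5,3), heading=315, pen down
REPEAT 6 [
  -- iteration 1/6 --
  FD 12: (-5,3) -> (3.485,-5.485) [heading=315, draw]
  RT 60: heading 315 -> 255
  -- iteration 2/6 --
  FD 12: (3.485,-5.485) -> (0.379,-17.076) [heading=255, draw]
  RT 60: heading 255 -> 195
  -- iteration 3/6 --
  FD 12: (0.379,-17.076) -> (-11.212,-20.182) [heading=195, draw]
  RT 60: heading 195 -> 135
  -- iteration 4/6 --
  FD 12: (-11.212,-20.182) -> (-19.697,-11.697) [heading=135, draw]
  RT 60: heading 135 -> 75
  -- iteration 5/6 --
  FD 12: (-19.697,-11.697) -> (-16.591,-0.106) [heading=75, draw]
  RT 60: heading 75 -> 15
  -- iteration 6/6 --
  FD 12: (-16.591,-0.106) -> (-5,3) [heading=15, draw]
  RT 60: heading 15 -> 315
]
Final: pos=(-5,3), heading=315, 6 segment(s) drawn

Start position: (-5, 3)
Final position: (-5, 3)
Distance = 0; < 1e-6 -> CLOSED

Answer: yes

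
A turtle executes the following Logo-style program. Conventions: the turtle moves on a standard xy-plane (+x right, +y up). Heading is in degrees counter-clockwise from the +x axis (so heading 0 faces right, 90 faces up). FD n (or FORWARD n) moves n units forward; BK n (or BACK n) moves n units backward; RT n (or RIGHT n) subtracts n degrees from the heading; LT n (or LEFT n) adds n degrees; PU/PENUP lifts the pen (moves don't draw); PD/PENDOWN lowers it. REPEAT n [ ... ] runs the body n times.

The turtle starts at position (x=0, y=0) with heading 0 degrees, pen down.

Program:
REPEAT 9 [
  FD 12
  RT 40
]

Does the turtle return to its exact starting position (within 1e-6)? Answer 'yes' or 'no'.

Executing turtle program step by step:
Start: pos=(0,0), heading=0, pen down
REPEAT 9 [
  -- iteration 1/9 --
  FD 12: (0,0) -> (12,0) [heading=0, draw]
  RT 40: heading 0 -> 320
  -- iteration 2/9 --
  FD 12: (12,0) -> (21.193,-7.713) [heading=320, draw]
  RT 40: heading 320 -> 280
  -- iteration 3/9 --
  FD 12: (21.193,-7.713) -> (23.276,-19.531) [heading=280, draw]
  RT 40: heading 280 -> 240
  -- iteration 4/9 --
  FD 12: (23.276,-19.531) -> (17.276,-29.923) [heading=240, draw]
  RT 40: heading 240 -> 200
  -- iteration 5/9 --
  FD 12: (17.276,-29.923) -> (6,-34.028) [heading=200, draw]
  RT 40: heading 200 -> 160
  -- iteration 6/9 --
  FD 12: (6,-34.028) -> (-5.276,-29.923) [heading=160, draw]
  RT 40: heading 160 -> 120
  -- iteration 7/9 --
  FD 12: (-5.276,-29.923) -> (-11.276,-19.531) [heading=120, draw]
  RT 40: heading 120 -> 80
  -- iteration 8/9 --
  FD 12: (-11.276,-19.531) -> (-9.193,-7.713) [heading=80, draw]
  RT 40: heading 80 -> 40
  -- iteration 9/9 --
  FD 12: (-9.193,-7.713) -> (0,0) [heading=40, draw]
  RT 40: heading 40 -> 0
]
Final: pos=(0,0), heading=0, 9 segment(s) drawn

Start position: (0, 0)
Final position: (0, 0)
Distance = 0; < 1e-6 -> CLOSED

Answer: yes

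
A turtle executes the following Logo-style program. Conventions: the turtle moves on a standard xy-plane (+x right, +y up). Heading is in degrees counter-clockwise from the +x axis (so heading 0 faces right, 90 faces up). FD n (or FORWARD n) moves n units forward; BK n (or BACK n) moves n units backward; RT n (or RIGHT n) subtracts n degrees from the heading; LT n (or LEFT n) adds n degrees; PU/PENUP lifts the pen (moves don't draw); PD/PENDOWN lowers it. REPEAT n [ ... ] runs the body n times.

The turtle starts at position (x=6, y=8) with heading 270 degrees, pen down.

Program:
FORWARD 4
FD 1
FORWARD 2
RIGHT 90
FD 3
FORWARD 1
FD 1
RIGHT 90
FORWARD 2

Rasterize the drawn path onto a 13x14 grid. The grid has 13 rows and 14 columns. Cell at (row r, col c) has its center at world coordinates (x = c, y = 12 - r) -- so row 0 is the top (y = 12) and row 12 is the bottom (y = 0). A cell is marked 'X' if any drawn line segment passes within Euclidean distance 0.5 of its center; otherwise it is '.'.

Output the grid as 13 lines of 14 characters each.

Segment 0: (6,8) -> (6,4)
Segment 1: (6,4) -> (6,3)
Segment 2: (6,3) -> (6,1)
Segment 3: (6,1) -> (3,1)
Segment 4: (3,1) -> (2,1)
Segment 5: (2,1) -> (1,1)
Segment 6: (1,1) -> (1,3)

Answer: ..............
..............
..............
..............
......X.......
......X.......
......X.......
......X.......
......X.......
.X....X.......
.X....X.......
.XXXXXX.......
..............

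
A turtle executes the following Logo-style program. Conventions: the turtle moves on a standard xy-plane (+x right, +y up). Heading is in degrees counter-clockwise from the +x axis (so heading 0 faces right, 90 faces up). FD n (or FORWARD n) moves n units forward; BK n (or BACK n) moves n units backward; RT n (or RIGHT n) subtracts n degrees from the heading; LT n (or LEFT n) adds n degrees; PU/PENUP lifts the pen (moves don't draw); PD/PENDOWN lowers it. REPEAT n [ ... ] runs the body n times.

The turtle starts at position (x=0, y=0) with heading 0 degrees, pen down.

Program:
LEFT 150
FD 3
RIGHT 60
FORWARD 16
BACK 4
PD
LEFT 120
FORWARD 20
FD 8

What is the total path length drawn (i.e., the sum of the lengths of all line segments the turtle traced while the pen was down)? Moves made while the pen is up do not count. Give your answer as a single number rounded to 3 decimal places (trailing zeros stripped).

Executing turtle program step by step:
Start: pos=(0,0), heading=0, pen down
LT 150: heading 0 -> 150
FD 3: (0,0) -> (-2.598,1.5) [heading=150, draw]
RT 60: heading 150 -> 90
FD 16: (-2.598,1.5) -> (-2.598,17.5) [heading=90, draw]
BK 4: (-2.598,17.5) -> (-2.598,13.5) [heading=90, draw]
PD: pen down
LT 120: heading 90 -> 210
FD 20: (-2.598,13.5) -> (-19.919,3.5) [heading=210, draw]
FD 8: (-19.919,3.5) -> (-26.847,-0.5) [heading=210, draw]
Final: pos=(-26.847,-0.5), heading=210, 5 segment(s) drawn

Segment lengths:
  seg 1: (0,0) -> (-2.598,1.5), length = 3
  seg 2: (-2.598,1.5) -> (-2.598,17.5), length = 16
  seg 3: (-2.598,17.5) -> (-2.598,13.5), length = 4
  seg 4: (-2.598,13.5) -> (-19.919,3.5), length = 20
  seg 5: (-19.919,3.5) -> (-26.847,-0.5), length = 8
Total = 51

Answer: 51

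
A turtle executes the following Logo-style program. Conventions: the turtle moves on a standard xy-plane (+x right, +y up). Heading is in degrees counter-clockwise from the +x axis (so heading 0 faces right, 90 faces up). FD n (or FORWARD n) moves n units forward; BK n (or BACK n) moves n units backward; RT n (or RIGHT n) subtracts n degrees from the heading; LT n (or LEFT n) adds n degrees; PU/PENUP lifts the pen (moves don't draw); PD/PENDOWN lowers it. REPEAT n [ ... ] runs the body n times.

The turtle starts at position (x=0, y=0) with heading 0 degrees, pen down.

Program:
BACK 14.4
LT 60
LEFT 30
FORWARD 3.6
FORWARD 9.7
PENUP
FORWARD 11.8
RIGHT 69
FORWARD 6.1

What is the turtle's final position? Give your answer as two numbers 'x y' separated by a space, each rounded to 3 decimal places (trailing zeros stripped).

Executing turtle program step by step:
Start: pos=(0,0), heading=0, pen down
BK 14.4: (0,0) -> (-14.4,0) [heading=0, draw]
LT 60: heading 0 -> 60
LT 30: heading 60 -> 90
FD 3.6: (-14.4,0) -> (-14.4,3.6) [heading=90, draw]
FD 9.7: (-14.4,3.6) -> (-14.4,13.3) [heading=90, draw]
PU: pen up
FD 11.8: (-14.4,13.3) -> (-14.4,25.1) [heading=90, move]
RT 69: heading 90 -> 21
FD 6.1: (-14.4,25.1) -> (-8.705,27.286) [heading=21, move]
Final: pos=(-8.705,27.286), heading=21, 3 segment(s) drawn

Answer: -8.705 27.286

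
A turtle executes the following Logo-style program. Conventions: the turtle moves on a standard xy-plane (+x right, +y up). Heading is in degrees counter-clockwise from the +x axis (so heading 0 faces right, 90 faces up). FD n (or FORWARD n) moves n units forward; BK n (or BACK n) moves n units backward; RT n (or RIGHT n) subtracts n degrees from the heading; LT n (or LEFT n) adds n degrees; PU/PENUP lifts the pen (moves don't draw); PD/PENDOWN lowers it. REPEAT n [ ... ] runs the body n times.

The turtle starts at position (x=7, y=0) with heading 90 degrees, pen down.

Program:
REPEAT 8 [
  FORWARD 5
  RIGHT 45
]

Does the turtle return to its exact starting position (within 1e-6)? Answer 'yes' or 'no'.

Answer: yes

Derivation:
Executing turtle program step by step:
Start: pos=(7,0), heading=90, pen down
REPEAT 8 [
  -- iteration 1/8 --
  FD 5: (7,0) -> (7,5) [heading=90, draw]
  RT 45: heading 90 -> 45
  -- iteration 2/8 --
  FD 5: (7,5) -> (10.536,8.536) [heading=45, draw]
  RT 45: heading 45 -> 0
  -- iteration 3/8 --
  FD 5: (10.536,8.536) -> (15.536,8.536) [heading=0, draw]
  RT 45: heading 0 -> 315
  -- iteration 4/8 --
  FD 5: (15.536,8.536) -> (19.071,5) [heading=315, draw]
  RT 45: heading 315 -> 270
  -- iteration 5/8 --
  FD 5: (19.071,5) -> (19.071,0) [heading=270, draw]
  RT 45: heading 270 -> 225
  -- iteration 6/8 --
  FD 5: (19.071,0) -> (15.536,-3.536) [heading=225, draw]
  RT 45: heading 225 -> 180
  -- iteration 7/8 --
  FD 5: (15.536,-3.536) -> (10.536,-3.536) [heading=180, draw]
  RT 45: heading 180 -> 135
  -- iteration 8/8 --
  FD 5: (10.536,-3.536) -> (7,0) [heading=135, draw]
  RT 45: heading 135 -> 90
]
Final: pos=(7,0), heading=90, 8 segment(s) drawn

Start position: (7, 0)
Final position: (7, 0)
Distance = 0; < 1e-6 -> CLOSED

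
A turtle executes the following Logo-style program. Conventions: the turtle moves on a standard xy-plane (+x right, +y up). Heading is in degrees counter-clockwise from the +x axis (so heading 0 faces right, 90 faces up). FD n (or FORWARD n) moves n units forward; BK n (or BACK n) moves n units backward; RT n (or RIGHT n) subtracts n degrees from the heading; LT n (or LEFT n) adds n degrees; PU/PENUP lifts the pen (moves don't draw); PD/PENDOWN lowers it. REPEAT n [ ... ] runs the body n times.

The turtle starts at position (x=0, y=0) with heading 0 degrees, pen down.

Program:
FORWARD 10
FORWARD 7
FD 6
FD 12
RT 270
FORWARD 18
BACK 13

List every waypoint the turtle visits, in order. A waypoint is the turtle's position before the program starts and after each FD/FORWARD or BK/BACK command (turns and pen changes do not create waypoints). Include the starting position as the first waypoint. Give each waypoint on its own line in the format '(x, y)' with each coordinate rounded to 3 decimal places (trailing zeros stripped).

Answer: (0, 0)
(10, 0)
(17, 0)
(23, 0)
(35, 0)
(35, 18)
(35, 5)

Derivation:
Executing turtle program step by step:
Start: pos=(0,0), heading=0, pen down
FD 10: (0,0) -> (10,0) [heading=0, draw]
FD 7: (10,0) -> (17,0) [heading=0, draw]
FD 6: (17,0) -> (23,0) [heading=0, draw]
FD 12: (23,0) -> (35,0) [heading=0, draw]
RT 270: heading 0 -> 90
FD 18: (35,0) -> (35,18) [heading=90, draw]
BK 13: (35,18) -> (35,5) [heading=90, draw]
Final: pos=(35,5), heading=90, 6 segment(s) drawn
Waypoints (7 total):
(0, 0)
(10, 0)
(17, 0)
(23, 0)
(35, 0)
(35, 18)
(35, 5)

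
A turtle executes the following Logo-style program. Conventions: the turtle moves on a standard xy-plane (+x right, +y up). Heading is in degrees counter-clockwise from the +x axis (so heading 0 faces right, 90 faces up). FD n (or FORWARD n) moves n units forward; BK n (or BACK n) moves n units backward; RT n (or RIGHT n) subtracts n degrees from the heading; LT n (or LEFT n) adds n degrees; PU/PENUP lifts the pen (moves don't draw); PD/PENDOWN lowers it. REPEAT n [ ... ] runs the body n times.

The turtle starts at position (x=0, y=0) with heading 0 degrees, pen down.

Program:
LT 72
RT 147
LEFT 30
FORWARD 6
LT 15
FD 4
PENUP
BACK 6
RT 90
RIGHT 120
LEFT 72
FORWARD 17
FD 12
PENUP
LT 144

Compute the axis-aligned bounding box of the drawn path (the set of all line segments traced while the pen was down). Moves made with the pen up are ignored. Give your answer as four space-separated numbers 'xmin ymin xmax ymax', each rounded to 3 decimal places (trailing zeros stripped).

Answer: 0 -6.243 7.707 0

Derivation:
Executing turtle program step by step:
Start: pos=(0,0), heading=0, pen down
LT 72: heading 0 -> 72
RT 147: heading 72 -> 285
LT 30: heading 285 -> 315
FD 6: (0,0) -> (4.243,-4.243) [heading=315, draw]
LT 15: heading 315 -> 330
FD 4: (4.243,-4.243) -> (7.707,-6.243) [heading=330, draw]
PU: pen up
BK 6: (7.707,-6.243) -> (2.511,-3.243) [heading=330, move]
RT 90: heading 330 -> 240
RT 120: heading 240 -> 120
LT 72: heading 120 -> 192
FD 17: (2.511,-3.243) -> (-14.118,-6.777) [heading=192, move]
FD 12: (-14.118,-6.777) -> (-25.856,-9.272) [heading=192, move]
PU: pen up
LT 144: heading 192 -> 336
Final: pos=(-25.856,-9.272), heading=336, 2 segment(s) drawn

Segment endpoints: x in {0, 4.243, 7.707}, y in {-6.243, -4.243, 0}
xmin=0, ymin=-6.243, xmax=7.707, ymax=0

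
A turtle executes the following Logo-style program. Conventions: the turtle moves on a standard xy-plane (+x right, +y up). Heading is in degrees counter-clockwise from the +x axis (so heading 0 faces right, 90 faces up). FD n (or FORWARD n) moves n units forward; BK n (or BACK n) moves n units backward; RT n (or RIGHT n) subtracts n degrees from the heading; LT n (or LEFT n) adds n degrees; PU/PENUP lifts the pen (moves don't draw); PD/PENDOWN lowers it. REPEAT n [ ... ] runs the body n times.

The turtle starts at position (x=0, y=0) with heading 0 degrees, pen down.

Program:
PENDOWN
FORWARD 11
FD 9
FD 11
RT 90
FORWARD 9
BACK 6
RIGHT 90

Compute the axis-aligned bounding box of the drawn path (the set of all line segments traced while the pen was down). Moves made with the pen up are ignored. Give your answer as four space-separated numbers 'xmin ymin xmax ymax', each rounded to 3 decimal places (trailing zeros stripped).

Executing turtle program step by step:
Start: pos=(0,0), heading=0, pen down
PD: pen down
FD 11: (0,0) -> (11,0) [heading=0, draw]
FD 9: (11,0) -> (20,0) [heading=0, draw]
FD 11: (20,0) -> (31,0) [heading=0, draw]
RT 90: heading 0 -> 270
FD 9: (31,0) -> (31,-9) [heading=270, draw]
BK 6: (31,-9) -> (31,-3) [heading=270, draw]
RT 90: heading 270 -> 180
Final: pos=(31,-3), heading=180, 5 segment(s) drawn

Segment endpoints: x in {0, 11, 20, 31}, y in {-9, -3, 0}
xmin=0, ymin=-9, xmax=31, ymax=0

Answer: 0 -9 31 0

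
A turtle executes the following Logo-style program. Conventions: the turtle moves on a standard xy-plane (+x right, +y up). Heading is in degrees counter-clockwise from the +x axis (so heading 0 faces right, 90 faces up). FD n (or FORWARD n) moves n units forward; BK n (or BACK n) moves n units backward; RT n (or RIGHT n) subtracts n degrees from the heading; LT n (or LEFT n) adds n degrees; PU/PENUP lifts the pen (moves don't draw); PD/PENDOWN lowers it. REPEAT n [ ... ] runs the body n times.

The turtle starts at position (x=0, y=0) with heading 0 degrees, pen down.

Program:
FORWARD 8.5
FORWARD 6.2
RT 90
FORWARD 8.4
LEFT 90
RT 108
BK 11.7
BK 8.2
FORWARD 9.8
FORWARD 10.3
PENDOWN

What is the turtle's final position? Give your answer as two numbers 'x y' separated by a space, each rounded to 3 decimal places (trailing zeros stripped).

Executing turtle program step by step:
Start: pos=(0,0), heading=0, pen down
FD 8.5: (0,0) -> (8.5,0) [heading=0, draw]
FD 6.2: (8.5,0) -> (14.7,0) [heading=0, draw]
RT 90: heading 0 -> 270
FD 8.4: (14.7,0) -> (14.7,-8.4) [heading=270, draw]
LT 90: heading 270 -> 0
RT 108: heading 0 -> 252
BK 11.7: (14.7,-8.4) -> (18.315,2.727) [heading=252, draw]
BK 8.2: (18.315,2.727) -> (20.849,10.526) [heading=252, draw]
FD 9.8: (20.849,10.526) -> (17.821,1.206) [heading=252, draw]
FD 10.3: (17.821,1.206) -> (14.638,-8.59) [heading=252, draw]
PD: pen down
Final: pos=(14.638,-8.59), heading=252, 7 segment(s) drawn

Answer: 14.638 -8.59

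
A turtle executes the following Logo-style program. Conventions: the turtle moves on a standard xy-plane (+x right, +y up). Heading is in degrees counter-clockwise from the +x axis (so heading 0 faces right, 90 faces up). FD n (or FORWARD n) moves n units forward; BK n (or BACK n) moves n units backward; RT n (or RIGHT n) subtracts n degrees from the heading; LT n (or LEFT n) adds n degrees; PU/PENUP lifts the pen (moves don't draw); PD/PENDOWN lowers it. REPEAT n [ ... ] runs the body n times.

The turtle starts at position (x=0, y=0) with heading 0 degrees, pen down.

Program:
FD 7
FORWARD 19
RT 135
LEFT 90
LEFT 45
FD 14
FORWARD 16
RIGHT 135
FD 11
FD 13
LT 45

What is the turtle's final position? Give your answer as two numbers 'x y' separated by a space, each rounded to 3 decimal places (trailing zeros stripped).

Answer: 39.029 -16.971

Derivation:
Executing turtle program step by step:
Start: pos=(0,0), heading=0, pen down
FD 7: (0,0) -> (7,0) [heading=0, draw]
FD 19: (7,0) -> (26,0) [heading=0, draw]
RT 135: heading 0 -> 225
LT 90: heading 225 -> 315
LT 45: heading 315 -> 0
FD 14: (26,0) -> (40,0) [heading=0, draw]
FD 16: (40,0) -> (56,0) [heading=0, draw]
RT 135: heading 0 -> 225
FD 11: (56,0) -> (48.222,-7.778) [heading=225, draw]
FD 13: (48.222,-7.778) -> (39.029,-16.971) [heading=225, draw]
LT 45: heading 225 -> 270
Final: pos=(39.029,-16.971), heading=270, 6 segment(s) drawn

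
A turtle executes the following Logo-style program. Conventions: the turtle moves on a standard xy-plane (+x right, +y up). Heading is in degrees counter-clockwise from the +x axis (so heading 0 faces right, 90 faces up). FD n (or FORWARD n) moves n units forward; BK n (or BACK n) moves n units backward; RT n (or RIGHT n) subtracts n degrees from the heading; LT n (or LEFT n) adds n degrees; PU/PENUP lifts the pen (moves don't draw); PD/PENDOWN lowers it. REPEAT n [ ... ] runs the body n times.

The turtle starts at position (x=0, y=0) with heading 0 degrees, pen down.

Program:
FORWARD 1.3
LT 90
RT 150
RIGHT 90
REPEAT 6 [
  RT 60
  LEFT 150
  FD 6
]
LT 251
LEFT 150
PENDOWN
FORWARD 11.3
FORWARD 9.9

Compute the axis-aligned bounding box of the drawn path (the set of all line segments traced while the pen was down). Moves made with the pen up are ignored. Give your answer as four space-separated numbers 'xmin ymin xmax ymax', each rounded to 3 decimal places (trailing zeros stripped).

Executing turtle program step by step:
Start: pos=(0,0), heading=0, pen down
FD 1.3: (0,0) -> (1.3,0) [heading=0, draw]
LT 90: heading 0 -> 90
RT 150: heading 90 -> 300
RT 90: heading 300 -> 210
REPEAT 6 [
  -- iteration 1/6 --
  RT 60: heading 210 -> 150
  LT 150: heading 150 -> 300
  FD 6: (1.3,0) -> (4.3,-5.196) [heading=300, draw]
  -- iteration 2/6 --
  RT 60: heading 300 -> 240
  LT 150: heading 240 -> 30
  FD 6: (4.3,-5.196) -> (9.496,-2.196) [heading=30, draw]
  -- iteration 3/6 --
  RT 60: heading 30 -> 330
  LT 150: heading 330 -> 120
  FD 6: (9.496,-2.196) -> (6.496,3) [heading=120, draw]
  -- iteration 4/6 --
  RT 60: heading 120 -> 60
  LT 150: heading 60 -> 210
  FD 6: (6.496,3) -> (1.3,0) [heading=210, draw]
  -- iteration 5/6 --
  RT 60: heading 210 -> 150
  LT 150: heading 150 -> 300
  FD 6: (1.3,0) -> (4.3,-5.196) [heading=300, draw]
  -- iteration 6/6 --
  RT 60: heading 300 -> 240
  LT 150: heading 240 -> 30
  FD 6: (4.3,-5.196) -> (9.496,-2.196) [heading=30, draw]
]
LT 251: heading 30 -> 281
LT 150: heading 281 -> 71
PD: pen down
FD 11.3: (9.496,-2.196) -> (13.175,8.488) [heading=71, draw]
FD 9.9: (13.175,8.488) -> (16.398,17.849) [heading=71, draw]
Final: pos=(16.398,17.849), heading=71, 9 segment(s) drawn

Segment endpoints: x in {0, 1.3, 1.3, 4.3, 4.3, 6.496, 9.496, 9.496, 13.175, 16.398}, y in {-5.196, -5.196, -2.196, -2.196, 0, 0, 3, 8.488, 17.849}
xmin=0, ymin=-5.196, xmax=16.398, ymax=17.849

Answer: 0 -5.196 16.398 17.849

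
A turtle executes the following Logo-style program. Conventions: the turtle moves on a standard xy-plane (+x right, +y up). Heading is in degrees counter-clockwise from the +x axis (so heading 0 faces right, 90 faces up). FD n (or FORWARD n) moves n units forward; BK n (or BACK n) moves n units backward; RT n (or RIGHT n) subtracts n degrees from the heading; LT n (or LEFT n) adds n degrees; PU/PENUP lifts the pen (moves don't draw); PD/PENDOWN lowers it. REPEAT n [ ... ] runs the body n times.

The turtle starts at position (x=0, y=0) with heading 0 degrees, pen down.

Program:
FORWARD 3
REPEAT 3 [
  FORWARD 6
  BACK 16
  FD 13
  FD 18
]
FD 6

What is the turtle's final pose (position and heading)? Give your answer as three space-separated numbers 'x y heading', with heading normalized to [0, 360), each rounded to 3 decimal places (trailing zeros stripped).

Executing turtle program step by step:
Start: pos=(0,0), heading=0, pen down
FD 3: (0,0) -> (3,0) [heading=0, draw]
REPEAT 3 [
  -- iteration 1/3 --
  FD 6: (3,0) -> (9,0) [heading=0, draw]
  BK 16: (9,0) -> (-7,0) [heading=0, draw]
  FD 13: (-7,0) -> (6,0) [heading=0, draw]
  FD 18: (6,0) -> (24,0) [heading=0, draw]
  -- iteration 2/3 --
  FD 6: (24,0) -> (30,0) [heading=0, draw]
  BK 16: (30,0) -> (14,0) [heading=0, draw]
  FD 13: (14,0) -> (27,0) [heading=0, draw]
  FD 18: (27,0) -> (45,0) [heading=0, draw]
  -- iteration 3/3 --
  FD 6: (45,0) -> (51,0) [heading=0, draw]
  BK 16: (51,0) -> (35,0) [heading=0, draw]
  FD 13: (35,0) -> (48,0) [heading=0, draw]
  FD 18: (48,0) -> (66,0) [heading=0, draw]
]
FD 6: (66,0) -> (72,0) [heading=0, draw]
Final: pos=(72,0), heading=0, 14 segment(s) drawn

Answer: 72 0 0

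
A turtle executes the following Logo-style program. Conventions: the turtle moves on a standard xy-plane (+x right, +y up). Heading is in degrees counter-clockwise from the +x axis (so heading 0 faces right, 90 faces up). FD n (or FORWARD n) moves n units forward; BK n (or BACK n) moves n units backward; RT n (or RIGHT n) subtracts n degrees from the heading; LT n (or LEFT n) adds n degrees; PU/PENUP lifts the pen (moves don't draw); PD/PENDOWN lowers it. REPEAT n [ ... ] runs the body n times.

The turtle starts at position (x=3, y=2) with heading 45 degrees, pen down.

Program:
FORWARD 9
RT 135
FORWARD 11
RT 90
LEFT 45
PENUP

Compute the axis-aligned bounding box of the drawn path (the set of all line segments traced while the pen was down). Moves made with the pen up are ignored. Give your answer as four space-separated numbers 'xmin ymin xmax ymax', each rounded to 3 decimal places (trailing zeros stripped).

Executing turtle program step by step:
Start: pos=(3,2), heading=45, pen down
FD 9: (3,2) -> (9.364,8.364) [heading=45, draw]
RT 135: heading 45 -> 270
FD 11: (9.364,8.364) -> (9.364,-2.636) [heading=270, draw]
RT 90: heading 270 -> 180
LT 45: heading 180 -> 225
PU: pen up
Final: pos=(9.364,-2.636), heading=225, 2 segment(s) drawn

Segment endpoints: x in {3, 9.364}, y in {-2.636, 2, 8.364}
xmin=3, ymin=-2.636, xmax=9.364, ymax=8.364

Answer: 3 -2.636 9.364 8.364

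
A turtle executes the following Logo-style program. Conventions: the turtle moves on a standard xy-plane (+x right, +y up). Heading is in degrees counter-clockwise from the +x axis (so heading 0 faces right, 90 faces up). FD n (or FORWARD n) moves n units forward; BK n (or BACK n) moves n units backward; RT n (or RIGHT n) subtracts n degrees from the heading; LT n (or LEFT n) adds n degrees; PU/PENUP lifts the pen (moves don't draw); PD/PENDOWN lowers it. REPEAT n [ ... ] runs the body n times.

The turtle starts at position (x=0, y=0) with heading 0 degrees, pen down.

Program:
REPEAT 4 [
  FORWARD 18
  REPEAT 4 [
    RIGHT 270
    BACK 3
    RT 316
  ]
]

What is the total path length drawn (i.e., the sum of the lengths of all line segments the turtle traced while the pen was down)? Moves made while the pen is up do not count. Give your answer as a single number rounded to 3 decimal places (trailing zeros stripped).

Executing turtle program step by step:
Start: pos=(0,0), heading=0, pen down
REPEAT 4 [
  -- iteration 1/4 --
  FD 18: (0,0) -> (18,0) [heading=0, draw]
  REPEAT 4 [
    -- iteration 1/4 --
    RT 270: heading 0 -> 90
    BK 3: (18,0) -> (18,-3) [heading=90, draw]
    RT 316: heading 90 -> 134
    -- iteration 2/4 --
    RT 270: heading 134 -> 224
    BK 3: (18,-3) -> (20.158,-0.916) [heading=224, draw]
    RT 316: heading 224 -> 268
    -- iteration 3/4 --
    RT 270: heading 268 -> 358
    BK 3: (20.158,-0.916) -> (17.16,-0.811) [heading=358, draw]
    RT 316: heading 358 -> 42
    -- iteration 4/4 --
    RT 270: heading 42 -> 132
    BK 3: (17.16,-0.811) -> (19.167,-3.041) [heading=132, draw]
    RT 316: heading 132 -> 176
  ]
  -- iteration 2/4 --
  FD 18: (19.167,-3.041) -> (1.211,-1.785) [heading=176, draw]
  REPEAT 4 [
    -- iteration 1/4 --
    RT 270: heading 176 -> 266
    BK 3: (1.211,-1.785) -> (1.42,1.208) [heading=266, draw]
    RT 316: heading 266 -> 310
    -- iteration 2/4 --
    RT 270: heading 310 -> 40
    BK 3: (1.42,1.208) -> (-0.878,-0.721) [heading=40, draw]
    RT 316: heading 40 -> 84
    -- iteration 3/4 --
    RT 270: heading 84 -> 174
    BK 3: (-0.878,-0.721) -> (2.106,-1.034) [heading=174, draw]
    RT 316: heading 174 -> 218
    -- iteration 4/4 --
    RT 270: heading 218 -> 308
    BK 3: (2.106,-1.034) -> (0.259,1.33) [heading=308, draw]
    RT 316: heading 308 -> 352
  ]
  -- iteration 3/4 --
  FD 18: (0.259,1.33) -> (18.084,-1.175) [heading=352, draw]
  REPEAT 4 [
    -- iteration 1/4 --
    RT 270: heading 352 -> 82
    BK 3: (18.084,-1.175) -> (17.666,-4.146) [heading=82, draw]
    RT 316: heading 82 -> 126
    -- iteration 2/4 --
    RT 270: heading 126 -> 216
    BK 3: (17.666,-4.146) -> (20.093,-2.383) [heading=216, draw]
    RT 316: heading 216 -> 260
    -- iteration 3/4 --
    RT 270: heading 260 -> 350
    BK 3: (20.093,-2.383) -> (17.139,-1.862) [heading=350, draw]
    RT 316: heading 350 -> 34
    -- iteration 4/4 --
    RT 270: heading 34 -> 124
    BK 3: (17.139,-1.862) -> (18.816,-4.349) [heading=124, draw]
    RT 316: heading 124 -> 168
  ]
  -- iteration 4/4 --
  FD 18: (18.816,-4.349) -> (1.21,-0.607) [heading=168, draw]
  REPEAT 4 [
    -- iteration 1/4 --
    RT 270: heading 168 -> 258
    BK 3: (1.21,-0.607) -> (1.833,2.328) [heading=258, draw]
    RT 316: heading 258 -> 302
    -- iteration 2/4 --
    RT 270: heading 302 -> 32
    BK 3: (1.833,2.328) -> (-0.711,0.738) [heading=32, draw]
    RT 316: heading 32 -> 76
    -- iteration 3/4 --
    RT 270: heading 76 -> 166
    BK 3: (-0.711,0.738) -> (2.2,0.012) [heading=166, draw]
    RT 316: heading 166 -> 210
    -- iteration 4/4 --
    RT 270: heading 210 -> 300
    BK 3: (2.2,0.012) -> (0.7,2.61) [heading=300, draw]
    RT 316: heading 300 -> 344
  ]
]
Final: pos=(0.7,2.61), heading=344, 20 segment(s) drawn

Segment lengths:
  seg 1: (0,0) -> (18,0), length = 18
  seg 2: (18,0) -> (18,-3), length = 3
  seg 3: (18,-3) -> (20.158,-0.916), length = 3
  seg 4: (20.158,-0.916) -> (17.16,-0.811), length = 3
  seg 5: (17.16,-0.811) -> (19.167,-3.041), length = 3
  seg 6: (19.167,-3.041) -> (1.211,-1.785), length = 18
  seg 7: (1.211,-1.785) -> (1.42,1.208), length = 3
  seg 8: (1.42,1.208) -> (-0.878,-0.721), length = 3
  seg 9: (-0.878,-0.721) -> (2.106,-1.034), length = 3
  seg 10: (2.106,-1.034) -> (0.259,1.33), length = 3
  seg 11: (0.259,1.33) -> (18.084,-1.175), length = 18
  seg 12: (18.084,-1.175) -> (17.666,-4.146), length = 3
  seg 13: (17.666,-4.146) -> (20.093,-2.383), length = 3
  seg 14: (20.093,-2.383) -> (17.139,-1.862), length = 3
  seg 15: (17.139,-1.862) -> (18.816,-4.349), length = 3
  seg 16: (18.816,-4.349) -> (1.21,-0.607), length = 18
  seg 17: (1.21,-0.607) -> (1.833,2.328), length = 3
  seg 18: (1.833,2.328) -> (-0.711,0.738), length = 3
  seg 19: (-0.711,0.738) -> (2.2,0.012), length = 3
  seg 20: (2.2,0.012) -> (0.7,2.61), length = 3
Total = 120

Answer: 120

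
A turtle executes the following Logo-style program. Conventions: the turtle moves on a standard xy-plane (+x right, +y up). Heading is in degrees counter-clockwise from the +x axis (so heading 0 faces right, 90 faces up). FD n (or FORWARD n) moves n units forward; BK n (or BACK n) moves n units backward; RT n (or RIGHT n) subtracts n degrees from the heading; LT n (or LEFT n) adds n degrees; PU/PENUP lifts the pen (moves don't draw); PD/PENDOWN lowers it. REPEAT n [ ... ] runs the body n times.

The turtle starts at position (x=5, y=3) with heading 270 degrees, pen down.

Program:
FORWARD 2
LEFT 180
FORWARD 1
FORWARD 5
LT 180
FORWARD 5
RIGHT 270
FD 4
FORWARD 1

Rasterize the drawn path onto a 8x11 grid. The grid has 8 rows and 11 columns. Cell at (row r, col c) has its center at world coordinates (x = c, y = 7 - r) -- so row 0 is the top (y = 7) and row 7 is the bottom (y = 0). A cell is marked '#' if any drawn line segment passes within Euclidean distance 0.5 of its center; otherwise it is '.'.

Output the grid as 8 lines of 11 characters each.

Segment 0: (5,3) -> (5,1)
Segment 1: (5,1) -> (5,2)
Segment 2: (5,2) -> (5,7)
Segment 3: (5,7) -> (5,2)
Segment 4: (5,2) -> (9,2)
Segment 5: (9,2) -> (10,2)

Answer: .....#.....
.....#.....
.....#.....
.....#.....
.....#.....
.....######
.....#.....
...........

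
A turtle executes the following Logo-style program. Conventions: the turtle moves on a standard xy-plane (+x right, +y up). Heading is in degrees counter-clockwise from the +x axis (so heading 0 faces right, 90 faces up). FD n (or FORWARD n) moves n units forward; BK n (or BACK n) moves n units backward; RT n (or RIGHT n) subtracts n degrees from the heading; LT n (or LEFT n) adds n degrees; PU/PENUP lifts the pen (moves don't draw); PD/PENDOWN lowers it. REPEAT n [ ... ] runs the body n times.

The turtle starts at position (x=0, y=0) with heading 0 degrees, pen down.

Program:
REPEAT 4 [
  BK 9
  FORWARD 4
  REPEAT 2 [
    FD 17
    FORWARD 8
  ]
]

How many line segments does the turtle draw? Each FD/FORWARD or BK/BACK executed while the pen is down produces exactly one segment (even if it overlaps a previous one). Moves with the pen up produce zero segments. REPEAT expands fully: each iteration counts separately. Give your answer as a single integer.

Executing turtle program step by step:
Start: pos=(0,0), heading=0, pen down
REPEAT 4 [
  -- iteration 1/4 --
  BK 9: (0,0) -> (-9,0) [heading=0, draw]
  FD 4: (-9,0) -> (-5,0) [heading=0, draw]
  REPEAT 2 [
    -- iteration 1/2 --
    FD 17: (-5,0) -> (12,0) [heading=0, draw]
    FD 8: (12,0) -> (20,0) [heading=0, draw]
    -- iteration 2/2 --
    FD 17: (20,0) -> (37,0) [heading=0, draw]
    FD 8: (37,0) -> (45,0) [heading=0, draw]
  ]
  -- iteration 2/4 --
  BK 9: (45,0) -> (36,0) [heading=0, draw]
  FD 4: (36,0) -> (40,0) [heading=0, draw]
  REPEAT 2 [
    -- iteration 1/2 --
    FD 17: (40,0) -> (57,0) [heading=0, draw]
    FD 8: (57,0) -> (65,0) [heading=0, draw]
    -- iteration 2/2 --
    FD 17: (65,0) -> (82,0) [heading=0, draw]
    FD 8: (82,0) -> (90,0) [heading=0, draw]
  ]
  -- iteration 3/4 --
  BK 9: (90,0) -> (81,0) [heading=0, draw]
  FD 4: (81,0) -> (85,0) [heading=0, draw]
  REPEAT 2 [
    -- iteration 1/2 --
    FD 17: (85,0) -> (102,0) [heading=0, draw]
    FD 8: (102,0) -> (110,0) [heading=0, draw]
    -- iteration 2/2 --
    FD 17: (110,0) -> (127,0) [heading=0, draw]
    FD 8: (127,0) -> (135,0) [heading=0, draw]
  ]
  -- iteration 4/4 --
  BK 9: (135,0) -> (126,0) [heading=0, draw]
  FD 4: (126,0) -> (130,0) [heading=0, draw]
  REPEAT 2 [
    -- iteration 1/2 --
    FD 17: (130,0) -> (147,0) [heading=0, draw]
    FD 8: (147,0) -> (155,0) [heading=0, draw]
    -- iteration 2/2 --
    FD 17: (155,0) -> (172,0) [heading=0, draw]
    FD 8: (172,0) -> (180,0) [heading=0, draw]
  ]
]
Final: pos=(180,0), heading=0, 24 segment(s) drawn
Segments drawn: 24

Answer: 24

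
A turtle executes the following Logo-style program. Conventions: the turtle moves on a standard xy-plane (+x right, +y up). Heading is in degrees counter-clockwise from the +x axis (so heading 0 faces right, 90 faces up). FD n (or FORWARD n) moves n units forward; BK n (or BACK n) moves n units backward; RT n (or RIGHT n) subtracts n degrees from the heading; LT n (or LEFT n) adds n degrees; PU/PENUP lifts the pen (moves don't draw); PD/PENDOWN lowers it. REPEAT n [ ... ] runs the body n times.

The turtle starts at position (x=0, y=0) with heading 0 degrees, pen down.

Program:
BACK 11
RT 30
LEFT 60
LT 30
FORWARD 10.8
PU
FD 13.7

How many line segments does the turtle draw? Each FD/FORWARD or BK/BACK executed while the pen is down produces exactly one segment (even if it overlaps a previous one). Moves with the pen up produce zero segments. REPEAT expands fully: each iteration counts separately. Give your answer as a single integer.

Executing turtle program step by step:
Start: pos=(0,0), heading=0, pen down
BK 11: (0,0) -> (-11,0) [heading=0, draw]
RT 30: heading 0 -> 330
LT 60: heading 330 -> 30
LT 30: heading 30 -> 60
FD 10.8: (-11,0) -> (-5.6,9.353) [heading=60, draw]
PU: pen up
FD 13.7: (-5.6,9.353) -> (1.25,21.218) [heading=60, move]
Final: pos=(1.25,21.218), heading=60, 2 segment(s) drawn
Segments drawn: 2

Answer: 2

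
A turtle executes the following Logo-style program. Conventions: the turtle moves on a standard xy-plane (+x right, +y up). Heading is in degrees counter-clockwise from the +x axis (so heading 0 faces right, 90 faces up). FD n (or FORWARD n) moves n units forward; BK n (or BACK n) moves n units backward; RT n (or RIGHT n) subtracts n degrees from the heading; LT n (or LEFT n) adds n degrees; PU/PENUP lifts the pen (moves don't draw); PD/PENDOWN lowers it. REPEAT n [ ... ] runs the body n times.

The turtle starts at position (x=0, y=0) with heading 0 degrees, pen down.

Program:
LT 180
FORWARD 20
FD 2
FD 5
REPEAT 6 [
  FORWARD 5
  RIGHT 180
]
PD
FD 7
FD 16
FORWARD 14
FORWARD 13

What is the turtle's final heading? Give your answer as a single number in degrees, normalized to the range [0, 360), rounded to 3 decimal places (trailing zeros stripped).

Answer: 180

Derivation:
Executing turtle program step by step:
Start: pos=(0,0), heading=0, pen down
LT 180: heading 0 -> 180
FD 20: (0,0) -> (-20,0) [heading=180, draw]
FD 2: (-20,0) -> (-22,0) [heading=180, draw]
FD 5: (-22,0) -> (-27,0) [heading=180, draw]
REPEAT 6 [
  -- iteration 1/6 --
  FD 5: (-27,0) -> (-32,0) [heading=180, draw]
  RT 180: heading 180 -> 0
  -- iteration 2/6 --
  FD 5: (-32,0) -> (-27,0) [heading=0, draw]
  RT 180: heading 0 -> 180
  -- iteration 3/6 --
  FD 5: (-27,0) -> (-32,0) [heading=180, draw]
  RT 180: heading 180 -> 0
  -- iteration 4/6 --
  FD 5: (-32,0) -> (-27,0) [heading=0, draw]
  RT 180: heading 0 -> 180
  -- iteration 5/6 --
  FD 5: (-27,0) -> (-32,0) [heading=180, draw]
  RT 180: heading 180 -> 0
  -- iteration 6/6 --
  FD 5: (-32,0) -> (-27,0) [heading=0, draw]
  RT 180: heading 0 -> 180
]
PD: pen down
FD 7: (-27,0) -> (-34,0) [heading=180, draw]
FD 16: (-34,0) -> (-50,0) [heading=180, draw]
FD 14: (-50,0) -> (-64,0) [heading=180, draw]
FD 13: (-64,0) -> (-77,0) [heading=180, draw]
Final: pos=(-77,0), heading=180, 13 segment(s) drawn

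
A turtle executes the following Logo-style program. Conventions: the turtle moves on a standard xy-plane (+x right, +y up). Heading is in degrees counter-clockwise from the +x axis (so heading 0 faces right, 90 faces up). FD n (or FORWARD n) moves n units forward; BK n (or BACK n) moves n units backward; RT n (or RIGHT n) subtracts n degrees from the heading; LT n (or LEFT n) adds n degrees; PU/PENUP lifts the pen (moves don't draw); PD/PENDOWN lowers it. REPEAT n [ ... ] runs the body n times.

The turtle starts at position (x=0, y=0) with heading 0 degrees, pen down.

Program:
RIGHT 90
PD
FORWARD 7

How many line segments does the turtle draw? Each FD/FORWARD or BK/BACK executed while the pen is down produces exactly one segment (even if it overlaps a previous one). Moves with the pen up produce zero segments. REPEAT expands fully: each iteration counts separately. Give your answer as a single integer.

Answer: 1

Derivation:
Executing turtle program step by step:
Start: pos=(0,0), heading=0, pen down
RT 90: heading 0 -> 270
PD: pen down
FD 7: (0,0) -> (0,-7) [heading=270, draw]
Final: pos=(0,-7), heading=270, 1 segment(s) drawn
Segments drawn: 1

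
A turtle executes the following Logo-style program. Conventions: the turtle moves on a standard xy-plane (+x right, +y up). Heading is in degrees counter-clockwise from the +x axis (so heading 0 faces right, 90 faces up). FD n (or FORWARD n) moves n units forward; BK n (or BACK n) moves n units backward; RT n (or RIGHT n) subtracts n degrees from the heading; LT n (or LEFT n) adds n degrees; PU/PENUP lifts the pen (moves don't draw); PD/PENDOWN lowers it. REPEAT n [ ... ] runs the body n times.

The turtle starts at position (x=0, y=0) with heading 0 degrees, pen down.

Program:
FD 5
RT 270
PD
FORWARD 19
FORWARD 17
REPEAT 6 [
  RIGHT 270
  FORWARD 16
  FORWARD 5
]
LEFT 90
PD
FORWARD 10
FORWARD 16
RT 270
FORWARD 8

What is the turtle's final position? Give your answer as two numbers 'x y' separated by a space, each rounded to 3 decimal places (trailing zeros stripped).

Answer: 10 23

Derivation:
Executing turtle program step by step:
Start: pos=(0,0), heading=0, pen down
FD 5: (0,0) -> (5,0) [heading=0, draw]
RT 270: heading 0 -> 90
PD: pen down
FD 19: (5,0) -> (5,19) [heading=90, draw]
FD 17: (5,19) -> (5,36) [heading=90, draw]
REPEAT 6 [
  -- iteration 1/6 --
  RT 270: heading 90 -> 180
  FD 16: (5,36) -> (-11,36) [heading=180, draw]
  FD 5: (-11,36) -> (-16,36) [heading=180, draw]
  -- iteration 2/6 --
  RT 270: heading 180 -> 270
  FD 16: (-16,36) -> (-16,20) [heading=270, draw]
  FD 5: (-16,20) -> (-16,15) [heading=270, draw]
  -- iteration 3/6 --
  RT 270: heading 270 -> 0
  FD 16: (-16,15) -> (0,15) [heading=0, draw]
  FD 5: (0,15) -> (5,15) [heading=0, draw]
  -- iteration 4/6 --
  RT 270: heading 0 -> 90
  FD 16: (5,15) -> (5,31) [heading=90, draw]
  FD 5: (5,31) -> (5,36) [heading=90, draw]
  -- iteration 5/6 --
  RT 270: heading 90 -> 180
  FD 16: (5,36) -> (-11,36) [heading=180, draw]
  FD 5: (-11,36) -> (-16,36) [heading=180, draw]
  -- iteration 6/6 --
  RT 270: heading 180 -> 270
  FD 16: (-16,36) -> (-16,20) [heading=270, draw]
  FD 5: (-16,20) -> (-16,15) [heading=270, draw]
]
LT 90: heading 270 -> 0
PD: pen down
FD 10: (-16,15) -> (-6,15) [heading=0, draw]
FD 16: (-6,15) -> (10,15) [heading=0, draw]
RT 270: heading 0 -> 90
FD 8: (10,15) -> (10,23) [heading=90, draw]
Final: pos=(10,23), heading=90, 18 segment(s) drawn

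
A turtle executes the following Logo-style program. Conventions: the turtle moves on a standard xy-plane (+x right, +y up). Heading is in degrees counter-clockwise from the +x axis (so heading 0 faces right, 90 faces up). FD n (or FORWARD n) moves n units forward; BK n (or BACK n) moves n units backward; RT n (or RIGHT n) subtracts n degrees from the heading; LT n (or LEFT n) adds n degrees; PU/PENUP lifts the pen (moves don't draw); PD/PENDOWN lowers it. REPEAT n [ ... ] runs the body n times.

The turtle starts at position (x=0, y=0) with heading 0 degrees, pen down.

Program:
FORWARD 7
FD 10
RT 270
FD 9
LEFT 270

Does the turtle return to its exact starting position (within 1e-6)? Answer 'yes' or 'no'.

Answer: no

Derivation:
Executing turtle program step by step:
Start: pos=(0,0), heading=0, pen down
FD 7: (0,0) -> (7,0) [heading=0, draw]
FD 10: (7,0) -> (17,0) [heading=0, draw]
RT 270: heading 0 -> 90
FD 9: (17,0) -> (17,9) [heading=90, draw]
LT 270: heading 90 -> 0
Final: pos=(17,9), heading=0, 3 segment(s) drawn

Start position: (0, 0)
Final position: (17, 9)
Distance = 19.235; >= 1e-6 -> NOT closed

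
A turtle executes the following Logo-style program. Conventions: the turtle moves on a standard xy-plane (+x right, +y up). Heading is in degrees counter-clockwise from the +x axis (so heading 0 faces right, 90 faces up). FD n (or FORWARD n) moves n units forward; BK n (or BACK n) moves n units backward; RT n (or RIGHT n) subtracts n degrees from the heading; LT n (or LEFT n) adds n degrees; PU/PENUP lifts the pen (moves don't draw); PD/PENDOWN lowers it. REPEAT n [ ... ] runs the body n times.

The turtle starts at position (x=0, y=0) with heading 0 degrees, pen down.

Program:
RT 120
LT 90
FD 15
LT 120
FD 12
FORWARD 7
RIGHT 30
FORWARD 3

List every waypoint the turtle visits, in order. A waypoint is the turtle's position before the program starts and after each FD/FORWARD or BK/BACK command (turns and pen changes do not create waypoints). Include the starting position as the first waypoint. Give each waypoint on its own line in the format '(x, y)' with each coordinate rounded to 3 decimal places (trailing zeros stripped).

Answer: (0, 0)
(12.99, -7.5)
(12.99, 4.5)
(12.99, 11.5)
(14.49, 14.098)

Derivation:
Executing turtle program step by step:
Start: pos=(0,0), heading=0, pen down
RT 120: heading 0 -> 240
LT 90: heading 240 -> 330
FD 15: (0,0) -> (12.99,-7.5) [heading=330, draw]
LT 120: heading 330 -> 90
FD 12: (12.99,-7.5) -> (12.99,4.5) [heading=90, draw]
FD 7: (12.99,4.5) -> (12.99,11.5) [heading=90, draw]
RT 30: heading 90 -> 60
FD 3: (12.99,11.5) -> (14.49,14.098) [heading=60, draw]
Final: pos=(14.49,14.098), heading=60, 4 segment(s) drawn
Waypoints (5 total):
(0, 0)
(12.99, -7.5)
(12.99, 4.5)
(12.99, 11.5)
(14.49, 14.098)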